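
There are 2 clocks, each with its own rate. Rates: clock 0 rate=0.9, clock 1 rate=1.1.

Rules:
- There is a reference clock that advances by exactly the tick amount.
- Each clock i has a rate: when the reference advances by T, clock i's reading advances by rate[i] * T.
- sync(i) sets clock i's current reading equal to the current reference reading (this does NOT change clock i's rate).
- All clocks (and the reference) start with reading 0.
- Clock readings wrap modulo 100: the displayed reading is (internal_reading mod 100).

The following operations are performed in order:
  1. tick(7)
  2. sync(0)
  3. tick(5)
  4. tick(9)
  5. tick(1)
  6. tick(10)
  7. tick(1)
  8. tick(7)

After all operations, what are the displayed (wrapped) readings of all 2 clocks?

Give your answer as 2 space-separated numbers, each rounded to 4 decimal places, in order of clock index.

Answer: 36.7000 44.0000

Derivation:
After op 1 tick(7): ref=7.0000 raw=[6.3000 7.7000]
After op 2 sync(0): ref=7.0000 raw=[7.0000 7.7000]
After op 3 tick(5): ref=12.0000 raw=[11.5000 13.2000]
After op 4 tick(9): ref=21.0000 raw=[19.6000 23.1000]
After op 5 tick(1): ref=22.0000 raw=[20.5000 24.2000]
After op 6 tick(10): ref=32.0000 raw=[29.5000 35.2000]
After op 7 tick(1): ref=33.0000 raw=[30.4000 36.3000]
After op 8 tick(7): ref=40.0000 raw=[36.7000 44.0000]
Wrap final raw readings (mod 100): 36.7000 mod 100 = 36.7000; 44.0000 mod 100 = 44.0000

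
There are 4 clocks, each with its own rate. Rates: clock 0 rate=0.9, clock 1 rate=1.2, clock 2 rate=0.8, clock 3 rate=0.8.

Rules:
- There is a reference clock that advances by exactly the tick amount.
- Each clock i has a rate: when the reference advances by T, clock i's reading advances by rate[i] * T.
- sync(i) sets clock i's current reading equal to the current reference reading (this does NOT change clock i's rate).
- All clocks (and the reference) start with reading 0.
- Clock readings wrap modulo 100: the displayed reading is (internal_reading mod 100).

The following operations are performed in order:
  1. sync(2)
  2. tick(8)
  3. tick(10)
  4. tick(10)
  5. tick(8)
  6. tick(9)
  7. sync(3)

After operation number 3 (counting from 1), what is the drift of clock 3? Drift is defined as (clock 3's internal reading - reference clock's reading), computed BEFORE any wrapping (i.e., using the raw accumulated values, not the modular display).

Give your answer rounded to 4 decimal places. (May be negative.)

Answer: -3.6000

Derivation:
After op 1 sync(2): ref=0.0000 raw=[0.0000 0.0000 0.0000 0.0000]
After op 2 tick(8): ref=8.0000 raw=[7.2000 9.6000 6.4000 6.4000]
After op 3 tick(10): ref=18.0000 raw=[16.2000 21.6000 14.4000 14.4000]
Drift of clock 3 after op 3: 14.4000 - 18.0000 = -3.6000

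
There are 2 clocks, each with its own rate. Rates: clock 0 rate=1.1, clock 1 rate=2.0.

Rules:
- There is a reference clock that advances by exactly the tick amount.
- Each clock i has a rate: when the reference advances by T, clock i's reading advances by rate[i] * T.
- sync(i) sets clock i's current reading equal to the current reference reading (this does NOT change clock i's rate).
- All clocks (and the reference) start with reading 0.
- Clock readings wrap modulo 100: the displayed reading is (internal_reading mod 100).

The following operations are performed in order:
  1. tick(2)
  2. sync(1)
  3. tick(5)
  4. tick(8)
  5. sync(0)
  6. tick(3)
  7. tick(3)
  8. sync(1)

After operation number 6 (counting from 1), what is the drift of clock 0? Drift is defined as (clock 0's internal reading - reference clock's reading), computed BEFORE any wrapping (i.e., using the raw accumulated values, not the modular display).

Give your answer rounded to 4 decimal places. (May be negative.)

After op 1 tick(2): ref=2.0000 raw=[2.2000 4.0000]
After op 2 sync(1): ref=2.0000 raw=[2.2000 2.0000]
After op 3 tick(5): ref=7.0000 raw=[7.7000 12.0000]
After op 4 tick(8): ref=15.0000 raw=[16.5000 28.0000]
After op 5 sync(0): ref=15.0000 raw=[15.0000 28.0000]
After op 6 tick(3): ref=18.0000 raw=[18.3000 34.0000]
Drift of clock 0 after op 6: 18.3000 - 18.0000 = 0.3000

Answer: 0.3000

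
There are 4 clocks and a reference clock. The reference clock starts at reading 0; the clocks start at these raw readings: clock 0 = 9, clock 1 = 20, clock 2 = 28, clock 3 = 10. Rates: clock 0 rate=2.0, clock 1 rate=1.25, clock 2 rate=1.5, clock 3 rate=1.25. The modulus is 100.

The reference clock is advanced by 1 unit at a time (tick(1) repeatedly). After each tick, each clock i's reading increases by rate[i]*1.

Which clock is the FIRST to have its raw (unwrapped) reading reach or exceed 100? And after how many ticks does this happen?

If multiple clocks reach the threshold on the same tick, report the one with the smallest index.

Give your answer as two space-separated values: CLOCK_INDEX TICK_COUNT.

Answer: 0 46

Derivation:
clock 0: start=9, rate=2.0, needs 100-9 = 91; ticks = ceil(91/2.0) = ceil(45.5000) = 46; reading at tick 46 = 9 + 2.0*46 = 101.0000
clock 1: start=20, rate=1.25, needs 100-20 = 80; ticks = ceil(80/1.25) = ceil(64.0000) = 64; reading at tick 64 = 20 + 1.25*64 = 100.0000
clock 2: start=28, rate=1.5, needs 100-28 = 72; ticks = ceil(72/1.5) = ceil(48.0000) = 48; reading at tick 48 = 28 + 1.5*48 = 100.0000
clock 3: start=10, rate=1.25, needs 100-10 = 90; ticks = ceil(90/1.25) = ceil(72.0000) = 72; reading at tick 72 = 10 + 1.25*72 = 100.0000
Minimum tick count = 46; winners = [0]; smallest index = 0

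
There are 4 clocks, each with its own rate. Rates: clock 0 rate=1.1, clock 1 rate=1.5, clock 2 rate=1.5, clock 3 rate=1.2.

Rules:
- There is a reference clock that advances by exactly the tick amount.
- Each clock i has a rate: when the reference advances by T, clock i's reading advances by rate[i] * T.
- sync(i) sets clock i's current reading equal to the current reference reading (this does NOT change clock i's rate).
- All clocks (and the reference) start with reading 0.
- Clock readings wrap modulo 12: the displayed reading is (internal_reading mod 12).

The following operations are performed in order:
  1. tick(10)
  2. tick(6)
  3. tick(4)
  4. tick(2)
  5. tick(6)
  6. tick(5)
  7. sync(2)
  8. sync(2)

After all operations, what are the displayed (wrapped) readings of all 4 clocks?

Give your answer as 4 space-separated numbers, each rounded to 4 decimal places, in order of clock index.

After op 1 tick(10): ref=10.0000 raw=[11.0000 15.0000 15.0000 12.0000]
After op 2 tick(6): ref=16.0000 raw=[17.6000 24.0000 24.0000 19.2000]
After op 3 tick(4): ref=20.0000 raw=[22.0000 30.0000 30.0000 24.0000]
After op 4 tick(2): ref=22.0000 raw=[24.2000 33.0000 33.0000 26.4000]
After op 5 tick(6): ref=28.0000 raw=[30.8000 42.0000 42.0000 33.6000]
After op 6 tick(5): ref=33.0000 raw=[36.3000 49.5000 49.5000 39.6000]
After op 7 sync(2): ref=33.0000 raw=[36.3000 49.5000 33.0000 39.6000]
After op 8 sync(2): ref=33.0000 raw=[36.3000 49.5000 33.0000 39.6000]
Wrap final raw readings (mod 12): 36.3000 mod 12 = 0.3000; 49.5000 mod 12 = 1.5000; 33.0000 mod 12 = 9.0000; 39.6000 mod 12 = 3.6000

Answer: 0.3000 1.5000 9.0000 3.6000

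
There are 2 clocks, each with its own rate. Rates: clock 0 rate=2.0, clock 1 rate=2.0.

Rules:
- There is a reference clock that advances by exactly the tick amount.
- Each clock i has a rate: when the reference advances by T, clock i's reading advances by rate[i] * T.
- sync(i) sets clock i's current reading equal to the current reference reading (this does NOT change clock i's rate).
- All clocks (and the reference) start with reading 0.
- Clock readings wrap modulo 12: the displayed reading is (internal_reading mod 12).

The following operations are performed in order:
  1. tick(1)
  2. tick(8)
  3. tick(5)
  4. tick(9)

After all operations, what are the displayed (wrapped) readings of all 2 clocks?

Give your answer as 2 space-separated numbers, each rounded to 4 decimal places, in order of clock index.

Answer: 10.0000 10.0000

Derivation:
After op 1 tick(1): ref=1.0000 raw=[2.0000 2.0000]
After op 2 tick(8): ref=9.0000 raw=[18.0000 18.0000]
After op 3 tick(5): ref=14.0000 raw=[28.0000 28.0000]
After op 4 tick(9): ref=23.0000 raw=[46.0000 46.0000]
Wrap final raw readings (mod 12): 46.0000 mod 12 = 10.0000; 46.0000 mod 12 = 10.0000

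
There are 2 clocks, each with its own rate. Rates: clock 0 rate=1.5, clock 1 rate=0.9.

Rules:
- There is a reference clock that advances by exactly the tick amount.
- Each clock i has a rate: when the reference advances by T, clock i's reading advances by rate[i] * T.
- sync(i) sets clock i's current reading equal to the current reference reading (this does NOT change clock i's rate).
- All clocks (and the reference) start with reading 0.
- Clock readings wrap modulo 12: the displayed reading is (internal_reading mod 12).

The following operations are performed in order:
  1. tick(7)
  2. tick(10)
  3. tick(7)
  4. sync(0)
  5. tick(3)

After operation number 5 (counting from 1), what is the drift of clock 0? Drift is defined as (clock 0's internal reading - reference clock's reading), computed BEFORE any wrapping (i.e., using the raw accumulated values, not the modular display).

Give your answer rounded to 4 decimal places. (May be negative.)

Answer: 1.5000

Derivation:
After op 1 tick(7): ref=7.0000 raw=[10.5000 6.3000]
After op 2 tick(10): ref=17.0000 raw=[25.5000 15.3000]
After op 3 tick(7): ref=24.0000 raw=[36.0000 21.6000]
After op 4 sync(0): ref=24.0000 raw=[24.0000 21.6000]
After op 5 tick(3): ref=27.0000 raw=[28.5000 24.3000]
Drift of clock 0 after op 5: 28.5000 - 27.0000 = 1.5000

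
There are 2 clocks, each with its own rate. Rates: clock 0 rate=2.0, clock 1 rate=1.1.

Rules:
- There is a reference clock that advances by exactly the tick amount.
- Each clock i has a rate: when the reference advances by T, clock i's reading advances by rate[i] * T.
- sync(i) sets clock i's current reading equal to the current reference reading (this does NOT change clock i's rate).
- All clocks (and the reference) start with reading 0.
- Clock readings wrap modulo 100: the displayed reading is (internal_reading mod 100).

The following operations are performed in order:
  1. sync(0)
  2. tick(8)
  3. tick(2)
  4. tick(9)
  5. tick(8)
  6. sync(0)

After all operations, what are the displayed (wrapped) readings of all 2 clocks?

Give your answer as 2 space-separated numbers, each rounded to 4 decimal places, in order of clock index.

Answer: 27.0000 29.7000

Derivation:
After op 1 sync(0): ref=0.0000 raw=[0.0000 0.0000]
After op 2 tick(8): ref=8.0000 raw=[16.0000 8.8000]
After op 3 tick(2): ref=10.0000 raw=[20.0000 11.0000]
After op 4 tick(9): ref=19.0000 raw=[38.0000 20.9000]
After op 5 tick(8): ref=27.0000 raw=[54.0000 29.7000]
After op 6 sync(0): ref=27.0000 raw=[27.0000 29.7000]
Wrap final raw readings (mod 100): 27.0000 mod 100 = 27.0000; 29.7000 mod 100 = 29.7000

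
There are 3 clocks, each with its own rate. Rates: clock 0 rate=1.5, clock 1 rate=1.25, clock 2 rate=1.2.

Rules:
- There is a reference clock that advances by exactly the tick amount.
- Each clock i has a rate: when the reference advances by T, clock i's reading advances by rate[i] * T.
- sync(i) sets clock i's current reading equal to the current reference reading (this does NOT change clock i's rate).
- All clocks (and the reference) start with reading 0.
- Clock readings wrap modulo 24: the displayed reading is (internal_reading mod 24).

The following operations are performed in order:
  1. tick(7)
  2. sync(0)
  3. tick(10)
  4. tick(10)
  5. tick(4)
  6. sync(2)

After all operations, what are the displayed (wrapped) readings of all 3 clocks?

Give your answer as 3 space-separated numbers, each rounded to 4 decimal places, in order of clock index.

Answer: 19.0000 14.7500 7.0000

Derivation:
After op 1 tick(7): ref=7.0000 raw=[10.5000 8.7500 8.4000]
After op 2 sync(0): ref=7.0000 raw=[7.0000 8.7500 8.4000]
After op 3 tick(10): ref=17.0000 raw=[22.0000 21.2500 20.4000]
After op 4 tick(10): ref=27.0000 raw=[37.0000 33.7500 32.4000]
After op 5 tick(4): ref=31.0000 raw=[43.0000 38.7500 37.2000]
After op 6 sync(2): ref=31.0000 raw=[43.0000 38.7500 31.0000]
Wrap final raw readings (mod 24): 43.0000 mod 24 = 19.0000; 38.7500 mod 24 = 14.7500; 31.0000 mod 24 = 7.0000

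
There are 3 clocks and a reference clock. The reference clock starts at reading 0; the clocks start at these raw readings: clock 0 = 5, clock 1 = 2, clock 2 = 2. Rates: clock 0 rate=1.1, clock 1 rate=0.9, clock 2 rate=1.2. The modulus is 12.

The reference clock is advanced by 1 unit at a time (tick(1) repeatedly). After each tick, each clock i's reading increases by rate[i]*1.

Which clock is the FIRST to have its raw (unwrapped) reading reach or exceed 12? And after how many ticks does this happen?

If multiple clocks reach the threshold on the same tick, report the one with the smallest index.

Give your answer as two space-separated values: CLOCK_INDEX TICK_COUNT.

Answer: 0 7

Derivation:
clock 0: start=5, rate=1.1, needs 12-5 = 7; ticks = ceil(7/1.1) = ceil(6.3636) = 7; reading at tick 7 = 5 + 1.1*7 = 12.7000
clock 1: start=2, rate=0.9, needs 12-2 = 10; ticks = ceil(10/0.9) = ceil(11.1111) = 12; reading at tick 12 = 2 + 0.9*12 = 12.8000
clock 2: start=2, rate=1.2, needs 12-2 = 10; ticks = ceil(10/1.2) = ceil(8.3333) = 9; reading at tick 9 = 2 + 1.2*9 = 12.8000
Minimum tick count = 7; winners = [0]; smallest index = 0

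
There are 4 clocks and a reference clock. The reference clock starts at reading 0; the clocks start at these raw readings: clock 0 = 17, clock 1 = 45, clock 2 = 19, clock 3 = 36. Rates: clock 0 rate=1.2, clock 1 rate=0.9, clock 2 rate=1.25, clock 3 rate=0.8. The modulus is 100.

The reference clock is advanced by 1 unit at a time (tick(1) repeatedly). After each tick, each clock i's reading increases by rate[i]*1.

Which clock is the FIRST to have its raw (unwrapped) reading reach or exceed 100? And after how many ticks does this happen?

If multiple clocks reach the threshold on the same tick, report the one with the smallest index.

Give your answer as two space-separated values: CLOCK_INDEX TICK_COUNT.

clock 0: start=17, rate=1.2, needs 100-17 = 83; ticks = ceil(83/1.2) = ceil(69.1667) = 70; reading at tick 70 = 17 + 1.2*70 = 101.0000
clock 1: start=45, rate=0.9, needs 100-45 = 55; ticks = ceil(55/0.9) = ceil(61.1111) = 62; reading at tick 62 = 45 + 0.9*62 = 100.8000
clock 2: start=19, rate=1.25, needs 100-19 = 81; ticks = ceil(81/1.25) = ceil(64.8000) = 65; reading at tick 65 = 19 + 1.25*65 = 100.2500
clock 3: start=36, rate=0.8, needs 100-36 = 64; ticks = ceil(64/0.8) = ceil(80.0000) = 80; reading at tick 80 = 36 + 0.8*80 = 100.0000
Minimum tick count = 62; winners = [1]; smallest index = 1

Answer: 1 62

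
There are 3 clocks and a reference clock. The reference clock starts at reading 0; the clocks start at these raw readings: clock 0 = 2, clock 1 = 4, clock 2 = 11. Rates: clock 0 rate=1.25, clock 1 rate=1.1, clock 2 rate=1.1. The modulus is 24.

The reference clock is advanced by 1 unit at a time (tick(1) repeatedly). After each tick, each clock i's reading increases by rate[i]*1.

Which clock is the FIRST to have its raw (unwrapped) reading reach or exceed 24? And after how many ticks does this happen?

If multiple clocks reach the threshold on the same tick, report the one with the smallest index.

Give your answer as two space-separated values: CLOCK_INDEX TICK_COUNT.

Answer: 2 12

Derivation:
clock 0: start=2, rate=1.25, needs 24-2 = 22; ticks = ceil(22/1.25) = ceil(17.6000) = 18; reading at tick 18 = 2 + 1.25*18 = 24.5000
clock 1: start=4, rate=1.1, needs 24-4 = 20; ticks = ceil(20/1.1) = ceil(18.1818) = 19; reading at tick 19 = 4 + 1.1*19 = 24.9000
clock 2: start=11, rate=1.1, needs 24-11 = 13; ticks = ceil(13/1.1) = ceil(11.8182) = 12; reading at tick 12 = 11 + 1.1*12 = 24.2000
Minimum tick count = 12; winners = [2]; smallest index = 2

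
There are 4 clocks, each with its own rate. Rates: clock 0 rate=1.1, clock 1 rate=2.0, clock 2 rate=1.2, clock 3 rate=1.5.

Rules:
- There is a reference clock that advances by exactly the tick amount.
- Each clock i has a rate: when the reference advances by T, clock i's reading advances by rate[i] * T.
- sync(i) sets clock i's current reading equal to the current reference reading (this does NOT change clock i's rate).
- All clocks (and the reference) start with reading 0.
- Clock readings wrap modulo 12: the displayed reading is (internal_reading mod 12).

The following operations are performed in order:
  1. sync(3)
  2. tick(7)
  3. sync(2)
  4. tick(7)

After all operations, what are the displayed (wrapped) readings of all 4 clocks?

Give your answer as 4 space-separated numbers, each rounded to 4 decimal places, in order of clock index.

After op 1 sync(3): ref=0.0000 raw=[0.0000 0.0000 0.0000 0.0000]
After op 2 tick(7): ref=7.0000 raw=[7.7000 14.0000 8.4000 10.5000]
After op 3 sync(2): ref=7.0000 raw=[7.7000 14.0000 7.0000 10.5000]
After op 4 tick(7): ref=14.0000 raw=[15.4000 28.0000 15.4000 21.0000]
Wrap final raw readings (mod 12): 15.4000 mod 12 = 3.4000; 28.0000 mod 12 = 4.0000; 15.4000 mod 12 = 3.4000; 21.0000 mod 12 = 9.0000

Answer: 3.4000 4.0000 3.4000 9.0000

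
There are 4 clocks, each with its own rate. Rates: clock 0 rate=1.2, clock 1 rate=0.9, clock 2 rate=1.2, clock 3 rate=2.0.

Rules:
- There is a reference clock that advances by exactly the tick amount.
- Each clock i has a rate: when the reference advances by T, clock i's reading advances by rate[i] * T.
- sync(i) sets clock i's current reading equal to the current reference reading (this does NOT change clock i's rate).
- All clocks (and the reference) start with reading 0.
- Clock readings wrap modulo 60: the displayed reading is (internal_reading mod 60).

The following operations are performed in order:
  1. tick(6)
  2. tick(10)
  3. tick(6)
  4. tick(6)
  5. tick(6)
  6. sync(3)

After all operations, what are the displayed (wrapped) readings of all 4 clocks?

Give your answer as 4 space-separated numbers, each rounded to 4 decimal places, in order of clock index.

Answer: 40.8000 30.6000 40.8000 34.0000

Derivation:
After op 1 tick(6): ref=6.0000 raw=[7.2000 5.4000 7.2000 12.0000]
After op 2 tick(10): ref=16.0000 raw=[19.2000 14.4000 19.2000 32.0000]
After op 3 tick(6): ref=22.0000 raw=[26.4000 19.8000 26.4000 44.0000]
After op 4 tick(6): ref=28.0000 raw=[33.6000 25.2000 33.6000 56.0000]
After op 5 tick(6): ref=34.0000 raw=[40.8000 30.6000 40.8000 68.0000]
After op 6 sync(3): ref=34.0000 raw=[40.8000 30.6000 40.8000 34.0000]
Wrap final raw readings (mod 60): 40.8000 mod 60 = 40.8000; 30.6000 mod 60 = 30.6000; 40.8000 mod 60 = 40.8000; 34.0000 mod 60 = 34.0000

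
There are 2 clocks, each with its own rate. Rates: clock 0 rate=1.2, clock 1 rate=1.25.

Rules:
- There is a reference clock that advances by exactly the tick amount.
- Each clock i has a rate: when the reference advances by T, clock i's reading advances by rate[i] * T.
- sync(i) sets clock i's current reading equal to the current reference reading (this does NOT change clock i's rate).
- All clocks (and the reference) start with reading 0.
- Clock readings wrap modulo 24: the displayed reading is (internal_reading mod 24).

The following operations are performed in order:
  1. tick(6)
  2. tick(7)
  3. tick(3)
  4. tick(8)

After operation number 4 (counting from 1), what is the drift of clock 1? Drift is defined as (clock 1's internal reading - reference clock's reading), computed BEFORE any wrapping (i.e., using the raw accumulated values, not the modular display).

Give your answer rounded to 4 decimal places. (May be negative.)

After op 1 tick(6): ref=6.0000 raw=[7.2000 7.5000]
After op 2 tick(7): ref=13.0000 raw=[15.6000 16.2500]
After op 3 tick(3): ref=16.0000 raw=[19.2000 20.0000]
After op 4 tick(8): ref=24.0000 raw=[28.8000 30.0000]
Drift of clock 1 after op 4: 30.0000 - 24.0000 = 6.0000

Answer: 6.0000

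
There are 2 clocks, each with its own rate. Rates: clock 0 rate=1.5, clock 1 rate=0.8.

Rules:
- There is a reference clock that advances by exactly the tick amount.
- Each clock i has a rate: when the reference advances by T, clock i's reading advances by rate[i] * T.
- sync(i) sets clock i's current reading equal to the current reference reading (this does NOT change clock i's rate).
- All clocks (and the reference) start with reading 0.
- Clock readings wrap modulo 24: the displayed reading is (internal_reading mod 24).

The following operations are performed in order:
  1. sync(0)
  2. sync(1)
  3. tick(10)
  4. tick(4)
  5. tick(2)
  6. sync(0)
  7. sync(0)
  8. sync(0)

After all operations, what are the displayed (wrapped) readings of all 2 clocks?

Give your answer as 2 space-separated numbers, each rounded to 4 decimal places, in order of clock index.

Answer: 16.0000 12.8000

Derivation:
After op 1 sync(0): ref=0.0000 raw=[0.0000 0.0000]
After op 2 sync(1): ref=0.0000 raw=[0.0000 0.0000]
After op 3 tick(10): ref=10.0000 raw=[15.0000 8.0000]
After op 4 tick(4): ref=14.0000 raw=[21.0000 11.2000]
After op 5 tick(2): ref=16.0000 raw=[24.0000 12.8000]
After op 6 sync(0): ref=16.0000 raw=[16.0000 12.8000]
After op 7 sync(0): ref=16.0000 raw=[16.0000 12.8000]
After op 8 sync(0): ref=16.0000 raw=[16.0000 12.8000]
Wrap final raw readings (mod 24): 16.0000 mod 24 = 16.0000; 12.8000 mod 24 = 12.8000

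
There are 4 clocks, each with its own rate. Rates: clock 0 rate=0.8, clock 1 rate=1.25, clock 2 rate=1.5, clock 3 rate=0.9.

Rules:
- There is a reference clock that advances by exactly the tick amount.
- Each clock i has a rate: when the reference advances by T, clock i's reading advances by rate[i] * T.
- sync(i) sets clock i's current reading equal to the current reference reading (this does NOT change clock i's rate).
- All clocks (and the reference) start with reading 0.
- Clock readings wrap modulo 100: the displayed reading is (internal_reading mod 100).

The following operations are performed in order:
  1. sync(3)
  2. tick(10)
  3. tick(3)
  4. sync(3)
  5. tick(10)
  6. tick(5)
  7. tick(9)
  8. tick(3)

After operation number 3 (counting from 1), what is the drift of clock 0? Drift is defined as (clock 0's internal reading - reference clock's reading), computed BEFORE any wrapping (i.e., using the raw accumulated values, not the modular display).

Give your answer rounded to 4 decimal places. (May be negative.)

Answer: -2.6000

Derivation:
After op 1 sync(3): ref=0.0000 raw=[0.0000 0.0000 0.0000 0.0000]
After op 2 tick(10): ref=10.0000 raw=[8.0000 12.5000 15.0000 9.0000]
After op 3 tick(3): ref=13.0000 raw=[10.4000 16.2500 19.5000 11.7000]
Drift of clock 0 after op 3: 10.4000 - 13.0000 = -2.6000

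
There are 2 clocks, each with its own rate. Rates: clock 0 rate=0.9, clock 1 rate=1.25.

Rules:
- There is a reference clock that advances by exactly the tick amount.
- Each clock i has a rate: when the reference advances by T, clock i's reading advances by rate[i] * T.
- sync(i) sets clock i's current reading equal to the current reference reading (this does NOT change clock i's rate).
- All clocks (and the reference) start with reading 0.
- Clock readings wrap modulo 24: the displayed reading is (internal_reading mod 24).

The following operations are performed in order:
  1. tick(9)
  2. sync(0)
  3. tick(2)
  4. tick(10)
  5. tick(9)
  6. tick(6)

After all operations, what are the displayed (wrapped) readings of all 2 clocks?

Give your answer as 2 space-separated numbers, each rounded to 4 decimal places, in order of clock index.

Answer: 9.3000 21.0000

Derivation:
After op 1 tick(9): ref=9.0000 raw=[8.1000 11.2500]
After op 2 sync(0): ref=9.0000 raw=[9.0000 11.2500]
After op 3 tick(2): ref=11.0000 raw=[10.8000 13.7500]
After op 4 tick(10): ref=21.0000 raw=[19.8000 26.2500]
After op 5 tick(9): ref=30.0000 raw=[27.9000 37.5000]
After op 6 tick(6): ref=36.0000 raw=[33.3000 45.0000]
Wrap final raw readings (mod 24): 33.3000 mod 24 = 9.3000; 45.0000 mod 24 = 21.0000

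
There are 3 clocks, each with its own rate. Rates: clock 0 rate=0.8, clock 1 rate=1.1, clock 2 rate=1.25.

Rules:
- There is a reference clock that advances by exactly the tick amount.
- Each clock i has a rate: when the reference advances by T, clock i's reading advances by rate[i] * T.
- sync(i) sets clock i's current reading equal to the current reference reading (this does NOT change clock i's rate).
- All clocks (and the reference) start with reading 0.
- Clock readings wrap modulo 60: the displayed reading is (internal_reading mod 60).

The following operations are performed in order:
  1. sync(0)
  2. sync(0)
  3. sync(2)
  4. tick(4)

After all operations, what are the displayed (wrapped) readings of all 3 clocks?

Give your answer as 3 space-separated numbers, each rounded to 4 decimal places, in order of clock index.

After op 1 sync(0): ref=0.0000 raw=[0.0000 0.0000 0.0000]
After op 2 sync(0): ref=0.0000 raw=[0.0000 0.0000 0.0000]
After op 3 sync(2): ref=0.0000 raw=[0.0000 0.0000 0.0000]
After op 4 tick(4): ref=4.0000 raw=[3.2000 4.4000 5.0000]
Wrap final raw readings (mod 60): 3.2000 mod 60 = 3.2000; 4.4000 mod 60 = 4.4000; 5.0000 mod 60 = 5.0000

Answer: 3.2000 4.4000 5.0000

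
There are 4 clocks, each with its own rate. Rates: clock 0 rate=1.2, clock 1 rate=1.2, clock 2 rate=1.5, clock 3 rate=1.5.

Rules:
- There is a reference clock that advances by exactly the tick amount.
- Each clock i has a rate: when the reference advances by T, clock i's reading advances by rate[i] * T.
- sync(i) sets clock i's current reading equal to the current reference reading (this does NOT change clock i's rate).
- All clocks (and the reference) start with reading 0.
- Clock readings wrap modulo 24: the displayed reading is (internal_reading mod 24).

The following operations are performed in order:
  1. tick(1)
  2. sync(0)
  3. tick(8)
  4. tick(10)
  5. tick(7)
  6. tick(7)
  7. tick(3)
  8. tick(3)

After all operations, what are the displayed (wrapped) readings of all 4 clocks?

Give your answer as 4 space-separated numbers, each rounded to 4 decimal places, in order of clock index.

Answer: 22.6000 22.8000 10.5000 10.5000

Derivation:
After op 1 tick(1): ref=1.0000 raw=[1.2000 1.2000 1.5000 1.5000]
After op 2 sync(0): ref=1.0000 raw=[1.0000 1.2000 1.5000 1.5000]
After op 3 tick(8): ref=9.0000 raw=[10.6000 10.8000 13.5000 13.5000]
After op 4 tick(10): ref=19.0000 raw=[22.6000 22.8000 28.5000 28.5000]
After op 5 tick(7): ref=26.0000 raw=[31.0000 31.2000 39.0000 39.0000]
After op 6 tick(7): ref=33.0000 raw=[39.4000 39.6000 49.5000 49.5000]
After op 7 tick(3): ref=36.0000 raw=[43.0000 43.2000 54.0000 54.0000]
After op 8 tick(3): ref=39.0000 raw=[46.6000 46.8000 58.5000 58.5000]
Wrap final raw readings (mod 24): 46.6000 mod 24 = 22.6000; 46.8000 mod 24 = 22.8000; 58.5000 mod 24 = 10.5000; 58.5000 mod 24 = 10.5000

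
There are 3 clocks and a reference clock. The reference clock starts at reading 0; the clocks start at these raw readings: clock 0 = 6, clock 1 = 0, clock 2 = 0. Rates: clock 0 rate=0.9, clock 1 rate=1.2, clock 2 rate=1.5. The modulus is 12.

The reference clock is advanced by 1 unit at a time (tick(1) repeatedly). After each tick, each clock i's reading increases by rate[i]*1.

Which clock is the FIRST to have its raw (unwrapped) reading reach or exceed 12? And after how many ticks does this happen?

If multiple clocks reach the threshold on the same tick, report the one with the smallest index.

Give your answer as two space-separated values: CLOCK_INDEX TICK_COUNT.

Answer: 0 7

Derivation:
clock 0: start=6, rate=0.9, needs 12-6 = 6; ticks = ceil(6/0.9) = ceil(6.6667) = 7; reading at tick 7 = 6 + 0.9*7 = 12.3000
clock 1: start=0, rate=1.2, needs 12-0 = 12; ticks = ceil(12/1.2) = ceil(10.0000) = 10; reading at tick 10 = 0 + 1.2*10 = 12.0000
clock 2: start=0, rate=1.5, needs 12-0 = 12; ticks = ceil(12/1.5) = ceil(8.0000) = 8; reading at tick 8 = 0 + 1.5*8 = 12.0000
Minimum tick count = 7; winners = [0]; smallest index = 0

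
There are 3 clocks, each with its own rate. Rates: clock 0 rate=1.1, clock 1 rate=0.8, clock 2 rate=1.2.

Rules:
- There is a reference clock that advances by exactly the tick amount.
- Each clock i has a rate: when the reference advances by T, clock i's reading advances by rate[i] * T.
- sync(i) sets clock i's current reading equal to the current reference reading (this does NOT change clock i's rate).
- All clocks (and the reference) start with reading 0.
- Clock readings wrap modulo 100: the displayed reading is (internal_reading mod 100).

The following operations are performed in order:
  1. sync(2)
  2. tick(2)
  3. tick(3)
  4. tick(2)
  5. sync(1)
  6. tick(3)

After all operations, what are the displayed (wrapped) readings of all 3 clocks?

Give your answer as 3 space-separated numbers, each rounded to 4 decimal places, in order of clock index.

After op 1 sync(2): ref=0.0000 raw=[0.0000 0.0000 0.0000]
After op 2 tick(2): ref=2.0000 raw=[2.2000 1.6000 2.4000]
After op 3 tick(3): ref=5.0000 raw=[5.5000 4.0000 6.0000]
After op 4 tick(2): ref=7.0000 raw=[7.7000 5.6000 8.4000]
After op 5 sync(1): ref=7.0000 raw=[7.7000 7.0000 8.4000]
After op 6 tick(3): ref=10.0000 raw=[11.0000 9.4000 12.0000]
Wrap final raw readings (mod 100): 11.0000 mod 100 = 11.0000; 9.4000 mod 100 = 9.4000; 12.0000 mod 100 = 12.0000

Answer: 11.0000 9.4000 12.0000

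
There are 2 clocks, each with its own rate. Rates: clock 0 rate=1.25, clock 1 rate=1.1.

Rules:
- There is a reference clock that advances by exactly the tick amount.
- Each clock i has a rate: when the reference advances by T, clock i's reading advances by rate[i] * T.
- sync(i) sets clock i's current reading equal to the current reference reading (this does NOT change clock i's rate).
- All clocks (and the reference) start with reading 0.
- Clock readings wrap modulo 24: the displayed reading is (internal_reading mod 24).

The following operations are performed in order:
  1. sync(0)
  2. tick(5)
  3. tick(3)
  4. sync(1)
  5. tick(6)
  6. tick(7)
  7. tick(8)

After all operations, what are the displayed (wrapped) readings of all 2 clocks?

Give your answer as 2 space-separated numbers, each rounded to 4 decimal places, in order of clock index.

After op 1 sync(0): ref=0.0000 raw=[0.0000 0.0000]
After op 2 tick(5): ref=5.0000 raw=[6.2500 5.5000]
After op 3 tick(3): ref=8.0000 raw=[10.0000 8.8000]
After op 4 sync(1): ref=8.0000 raw=[10.0000 8.0000]
After op 5 tick(6): ref=14.0000 raw=[17.5000 14.6000]
After op 6 tick(7): ref=21.0000 raw=[26.2500 22.3000]
After op 7 tick(8): ref=29.0000 raw=[36.2500 31.1000]
Wrap final raw readings (mod 24): 36.2500 mod 24 = 12.2500; 31.1000 mod 24 = 7.1000

Answer: 12.2500 7.1000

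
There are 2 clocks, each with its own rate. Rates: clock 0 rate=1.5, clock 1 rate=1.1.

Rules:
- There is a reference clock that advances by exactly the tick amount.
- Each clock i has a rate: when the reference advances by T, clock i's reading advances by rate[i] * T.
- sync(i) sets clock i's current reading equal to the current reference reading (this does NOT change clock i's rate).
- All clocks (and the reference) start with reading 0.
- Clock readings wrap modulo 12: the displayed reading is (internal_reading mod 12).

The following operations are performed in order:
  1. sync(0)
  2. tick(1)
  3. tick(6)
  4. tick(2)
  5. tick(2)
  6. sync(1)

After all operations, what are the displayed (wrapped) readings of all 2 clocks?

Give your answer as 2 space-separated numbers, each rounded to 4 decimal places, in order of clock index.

After op 1 sync(0): ref=0.0000 raw=[0.0000 0.0000]
After op 2 tick(1): ref=1.0000 raw=[1.5000 1.1000]
After op 3 tick(6): ref=7.0000 raw=[10.5000 7.7000]
After op 4 tick(2): ref=9.0000 raw=[13.5000 9.9000]
After op 5 tick(2): ref=11.0000 raw=[16.5000 12.1000]
After op 6 sync(1): ref=11.0000 raw=[16.5000 11.0000]
Wrap final raw readings (mod 12): 16.5000 mod 12 = 4.5000; 11.0000 mod 12 = 11.0000

Answer: 4.5000 11.0000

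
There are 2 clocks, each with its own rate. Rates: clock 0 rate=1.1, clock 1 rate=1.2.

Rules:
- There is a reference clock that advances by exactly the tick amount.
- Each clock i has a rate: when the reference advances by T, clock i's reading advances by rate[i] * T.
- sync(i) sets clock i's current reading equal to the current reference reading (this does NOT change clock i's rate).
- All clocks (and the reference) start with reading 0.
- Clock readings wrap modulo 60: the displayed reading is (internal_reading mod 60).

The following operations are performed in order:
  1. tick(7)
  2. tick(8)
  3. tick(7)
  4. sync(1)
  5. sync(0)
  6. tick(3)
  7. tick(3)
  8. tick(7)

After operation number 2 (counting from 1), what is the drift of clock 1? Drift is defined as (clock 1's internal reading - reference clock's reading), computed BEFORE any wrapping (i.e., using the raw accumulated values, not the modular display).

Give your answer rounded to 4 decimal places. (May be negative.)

After op 1 tick(7): ref=7.0000 raw=[7.7000 8.4000]
After op 2 tick(8): ref=15.0000 raw=[16.5000 18.0000]
Drift of clock 1 after op 2: 18.0000 - 15.0000 = 3.0000

Answer: 3.0000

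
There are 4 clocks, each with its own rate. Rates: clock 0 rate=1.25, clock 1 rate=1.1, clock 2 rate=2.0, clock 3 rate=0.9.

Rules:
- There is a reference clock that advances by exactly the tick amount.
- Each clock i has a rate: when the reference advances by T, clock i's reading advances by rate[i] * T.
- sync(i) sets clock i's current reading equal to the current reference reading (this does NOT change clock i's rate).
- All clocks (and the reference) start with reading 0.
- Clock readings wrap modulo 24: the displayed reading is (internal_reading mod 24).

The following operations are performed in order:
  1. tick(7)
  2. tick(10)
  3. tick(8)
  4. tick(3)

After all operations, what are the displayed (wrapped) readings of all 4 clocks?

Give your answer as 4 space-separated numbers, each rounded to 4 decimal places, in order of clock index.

After op 1 tick(7): ref=7.0000 raw=[8.7500 7.7000 14.0000 6.3000]
After op 2 tick(10): ref=17.0000 raw=[21.2500 18.7000 34.0000 15.3000]
After op 3 tick(8): ref=25.0000 raw=[31.2500 27.5000 50.0000 22.5000]
After op 4 tick(3): ref=28.0000 raw=[35.0000 30.8000 56.0000 25.2000]
Wrap final raw readings (mod 24): 35.0000 mod 24 = 11.0000; 30.8000 mod 24 = 6.8000; 56.0000 mod 24 = 8.0000; 25.2000 mod 24 = 1.2000

Answer: 11.0000 6.8000 8.0000 1.2000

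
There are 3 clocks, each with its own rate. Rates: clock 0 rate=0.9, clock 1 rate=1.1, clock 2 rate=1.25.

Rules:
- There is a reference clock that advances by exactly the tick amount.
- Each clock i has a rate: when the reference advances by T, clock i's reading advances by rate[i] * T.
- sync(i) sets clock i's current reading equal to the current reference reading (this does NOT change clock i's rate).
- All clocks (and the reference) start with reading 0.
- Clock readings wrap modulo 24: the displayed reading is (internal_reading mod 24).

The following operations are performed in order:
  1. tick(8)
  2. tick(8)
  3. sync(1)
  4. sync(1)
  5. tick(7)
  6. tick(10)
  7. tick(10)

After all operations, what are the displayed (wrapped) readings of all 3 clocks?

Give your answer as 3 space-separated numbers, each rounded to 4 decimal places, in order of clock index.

Answer: 14.7000 21.7000 5.7500

Derivation:
After op 1 tick(8): ref=8.0000 raw=[7.2000 8.8000 10.0000]
After op 2 tick(8): ref=16.0000 raw=[14.4000 17.6000 20.0000]
After op 3 sync(1): ref=16.0000 raw=[14.4000 16.0000 20.0000]
After op 4 sync(1): ref=16.0000 raw=[14.4000 16.0000 20.0000]
After op 5 tick(7): ref=23.0000 raw=[20.7000 23.7000 28.7500]
After op 6 tick(10): ref=33.0000 raw=[29.7000 34.7000 41.2500]
After op 7 tick(10): ref=43.0000 raw=[38.7000 45.7000 53.7500]
Wrap final raw readings (mod 24): 38.7000 mod 24 = 14.7000; 45.7000 mod 24 = 21.7000; 53.7500 mod 24 = 5.7500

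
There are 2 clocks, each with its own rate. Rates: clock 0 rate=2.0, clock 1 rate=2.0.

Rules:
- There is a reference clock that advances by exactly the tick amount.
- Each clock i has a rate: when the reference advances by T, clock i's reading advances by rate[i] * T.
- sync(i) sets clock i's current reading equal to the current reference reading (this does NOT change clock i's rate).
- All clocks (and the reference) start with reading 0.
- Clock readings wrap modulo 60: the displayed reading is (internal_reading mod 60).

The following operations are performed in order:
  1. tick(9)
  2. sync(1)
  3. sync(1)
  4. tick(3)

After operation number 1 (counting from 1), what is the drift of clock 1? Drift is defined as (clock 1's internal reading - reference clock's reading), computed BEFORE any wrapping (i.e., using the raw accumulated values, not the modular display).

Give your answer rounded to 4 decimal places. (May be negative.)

After op 1 tick(9): ref=9.0000 raw=[18.0000 18.0000]
Drift of clock 1 after op 1: 18.0000 - 9.0000 = 9.0000

Answer: 9.0000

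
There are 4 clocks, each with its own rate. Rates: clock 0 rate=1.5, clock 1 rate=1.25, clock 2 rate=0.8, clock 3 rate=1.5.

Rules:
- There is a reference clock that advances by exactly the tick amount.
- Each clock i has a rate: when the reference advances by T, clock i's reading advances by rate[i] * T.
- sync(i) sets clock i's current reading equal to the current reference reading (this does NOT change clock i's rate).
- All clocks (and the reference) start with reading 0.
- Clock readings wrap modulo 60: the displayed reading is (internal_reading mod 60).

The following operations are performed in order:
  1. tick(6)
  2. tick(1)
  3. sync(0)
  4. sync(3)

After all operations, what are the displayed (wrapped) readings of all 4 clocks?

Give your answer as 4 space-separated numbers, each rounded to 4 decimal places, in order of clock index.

Answer: 7.0000 8.7500 5.6000 7.0000

Derivation:
After op 1 tick(6): ref=6.0000 raw=[9.0000 7.5000 4.8000 9.0000]
After op 2 tick(1): ref=7.0000 raw=[10.5000 8.7500 5.6000 10.5000]
After op 3 sync(0): ref=7.0000 raw=[7.0000 8.7500 5.6000 10.5000]
After op 4 sync(3): ref=7.0000 raw=[7.0000 8.7500 5.6000 7.0000]
Wrap final raw readings (mod 60): 7.0000 mod 60 = 7.0000; 8.7500 mod 60 = 8.7500; 5.6000 mod 60 = 5.6000; 7.0000 mod 60 = 7.0000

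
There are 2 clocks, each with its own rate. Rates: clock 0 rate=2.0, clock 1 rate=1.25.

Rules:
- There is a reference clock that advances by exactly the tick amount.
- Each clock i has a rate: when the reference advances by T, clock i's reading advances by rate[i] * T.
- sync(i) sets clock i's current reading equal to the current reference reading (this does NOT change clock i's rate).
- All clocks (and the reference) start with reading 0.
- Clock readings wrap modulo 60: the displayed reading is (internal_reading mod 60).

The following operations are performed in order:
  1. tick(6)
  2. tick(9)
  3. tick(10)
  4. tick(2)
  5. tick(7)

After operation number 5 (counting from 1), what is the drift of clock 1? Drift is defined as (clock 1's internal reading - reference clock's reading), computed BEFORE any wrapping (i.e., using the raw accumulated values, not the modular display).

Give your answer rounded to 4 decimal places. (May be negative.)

Answer: 8.5000

Derivation:
After op 1 tick(6): ref=6.0000 raw=[12.0000 7.5000]
After op 2 tick(9): ref=15.0000 raw=[30.0000 18.7500]
After op 3 tick(10): ref=25.0000 raw=[50.0000 31.2500]
After op 4 tick(2): ref=27.0000 raw=[54.0000 33.7500]
After op 5 tick(7): ref=34.0000 raw=[68.0000 42.5000]
Drift of clock 1 after op 5: 42.5000 - 34.0000 = 8.5000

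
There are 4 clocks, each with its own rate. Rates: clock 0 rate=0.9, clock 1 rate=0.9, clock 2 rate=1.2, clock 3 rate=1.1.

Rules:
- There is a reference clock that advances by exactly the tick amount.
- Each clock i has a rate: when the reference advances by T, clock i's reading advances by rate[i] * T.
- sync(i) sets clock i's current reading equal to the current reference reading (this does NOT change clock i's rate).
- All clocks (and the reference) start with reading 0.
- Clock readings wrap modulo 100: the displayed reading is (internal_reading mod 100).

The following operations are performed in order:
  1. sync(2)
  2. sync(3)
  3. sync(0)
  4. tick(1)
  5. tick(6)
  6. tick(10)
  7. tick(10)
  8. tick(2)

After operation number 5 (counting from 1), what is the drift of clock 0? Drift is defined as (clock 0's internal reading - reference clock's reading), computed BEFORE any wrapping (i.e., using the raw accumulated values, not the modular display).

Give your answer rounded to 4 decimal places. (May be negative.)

After op 1 sync(2): ref=0.0000 raw=[0.0000 0.0000 0.0000 0.0000]
After op 2 sync(3): ref=0.0000 raw=[0.0000 0.0000 0.0000 0.0000]
After op 3 sync(0): ref=0.0000 raw=[0.0000 0.0000 0.0000 0.0000]
After op 4 tick(1): ref=1.0000 raw=[0.9000 0.9000 1.2000 1.1000]
After op 5 tick(6): ref=7.0000 raw=[6.3000 6.3000 8.4000 7.7000]
Drift of clock 0 after op 5: 6.3000 - 7.0000 = -0.7000

Answer: -0.7000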